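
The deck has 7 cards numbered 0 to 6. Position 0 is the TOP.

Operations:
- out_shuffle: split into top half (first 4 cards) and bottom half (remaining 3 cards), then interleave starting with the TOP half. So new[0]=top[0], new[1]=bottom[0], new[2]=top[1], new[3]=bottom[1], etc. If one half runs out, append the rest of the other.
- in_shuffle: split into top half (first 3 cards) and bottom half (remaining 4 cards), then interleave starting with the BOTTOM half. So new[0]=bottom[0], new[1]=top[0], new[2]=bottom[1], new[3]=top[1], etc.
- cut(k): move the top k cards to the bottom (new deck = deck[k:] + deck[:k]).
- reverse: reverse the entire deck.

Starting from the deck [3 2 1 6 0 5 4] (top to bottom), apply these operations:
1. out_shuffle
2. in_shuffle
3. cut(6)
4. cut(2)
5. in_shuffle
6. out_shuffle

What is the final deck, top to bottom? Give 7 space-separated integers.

Answer: 4 6 3 0 2 5 1

Derivation:
After op 1 (out_shuffle): [3 0 2 5 1 4 6]
After op 2 (in_shuffle): [5 3 1 0 4 2 6]
After op 3 (cut(6)): [6 5 3 1 0 4 2]
After op 4 (cut(2)): [3 1 0 4 2 6 5]
After op 5 (in_shuffle): [4 3 2 1 6 0 5]
After op 6 (out_shuffle): [4 6 3 0 2 5 1]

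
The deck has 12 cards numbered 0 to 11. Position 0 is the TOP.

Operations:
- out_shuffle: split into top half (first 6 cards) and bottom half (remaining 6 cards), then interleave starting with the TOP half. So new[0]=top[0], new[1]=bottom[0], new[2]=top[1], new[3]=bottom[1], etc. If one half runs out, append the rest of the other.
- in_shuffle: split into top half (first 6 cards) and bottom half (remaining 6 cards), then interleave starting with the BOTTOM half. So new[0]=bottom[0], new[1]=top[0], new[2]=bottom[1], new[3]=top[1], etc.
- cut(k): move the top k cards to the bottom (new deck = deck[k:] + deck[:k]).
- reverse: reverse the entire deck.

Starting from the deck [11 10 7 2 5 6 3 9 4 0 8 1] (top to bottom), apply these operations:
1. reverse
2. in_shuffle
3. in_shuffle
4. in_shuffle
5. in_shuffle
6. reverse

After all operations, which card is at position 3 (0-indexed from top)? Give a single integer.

After op 1 (reverse): [1 8 0 4 9 3 6 5 2 7 10 11]
After op 2 (in_shuffle): [6 1 5 8 2 0 7 4 10 9 11 3]
After op 3 (in_shuffle): [7 6 4 1 10 5 9 8 11 2 3 0]
After op 4 (in_shuffle): [9 7 8 6 11 4 2 1 3 10 0 5]
After op 5 (in_shuffle): [2 9 1 7 3 8 10 6 0 11 5 4]
After op 6 (reverse): [4 5 11 0 6 10 8 3 7 1 9 2]
Position 3: card 0.

Answer: 0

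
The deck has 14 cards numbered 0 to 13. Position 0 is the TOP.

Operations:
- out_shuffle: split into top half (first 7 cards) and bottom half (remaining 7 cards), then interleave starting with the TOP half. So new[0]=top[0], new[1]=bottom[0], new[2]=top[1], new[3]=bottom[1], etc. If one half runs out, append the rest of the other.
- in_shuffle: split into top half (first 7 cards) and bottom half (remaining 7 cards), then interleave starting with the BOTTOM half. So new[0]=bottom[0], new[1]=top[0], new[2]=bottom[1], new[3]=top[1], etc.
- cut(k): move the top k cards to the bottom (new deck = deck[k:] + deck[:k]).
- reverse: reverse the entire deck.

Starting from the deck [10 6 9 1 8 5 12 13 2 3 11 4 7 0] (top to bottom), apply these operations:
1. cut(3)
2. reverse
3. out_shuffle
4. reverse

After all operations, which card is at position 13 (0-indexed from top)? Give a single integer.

Answer: 9

Derivation:
After op 1 (cut(3)): [1 8 5 12 13 2 3 11 4 7 0 10 6 9]
After op 2 (reverse): [9 6 10 0 7 4 11 3 2 13 12 5 8 1]
After op 3 (out_shuffle): [9 3 6 2 10 13 0 12 7 5 4 8 11 1]
After op 4 (reverse): [1 11 8 4 5 7 12 0 13 10 2 6 3 9]
Position 13: card 9.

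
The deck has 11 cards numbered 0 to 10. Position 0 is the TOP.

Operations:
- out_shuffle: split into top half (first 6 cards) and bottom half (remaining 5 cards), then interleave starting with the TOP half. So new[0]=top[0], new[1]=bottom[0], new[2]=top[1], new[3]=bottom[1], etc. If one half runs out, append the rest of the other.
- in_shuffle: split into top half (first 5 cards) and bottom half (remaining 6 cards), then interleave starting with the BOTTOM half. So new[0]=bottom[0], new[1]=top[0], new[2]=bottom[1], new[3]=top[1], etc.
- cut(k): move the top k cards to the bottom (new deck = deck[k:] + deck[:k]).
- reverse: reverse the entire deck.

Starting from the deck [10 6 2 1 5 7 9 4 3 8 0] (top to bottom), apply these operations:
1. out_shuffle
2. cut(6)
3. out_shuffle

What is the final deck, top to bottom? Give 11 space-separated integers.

After op 1 (out_shuffle): [10 9 6 4 2 3 1 8 5 0 7]
After op 2 (cut(6)): [1 8 5 0 7 10 9 6 4 2 3]
After op 3 (out_shuffle): [1 9 8 6 5 4 0 2 7 3 10]

Answer: 1 9 8 6 5 4 0 2 7 3 10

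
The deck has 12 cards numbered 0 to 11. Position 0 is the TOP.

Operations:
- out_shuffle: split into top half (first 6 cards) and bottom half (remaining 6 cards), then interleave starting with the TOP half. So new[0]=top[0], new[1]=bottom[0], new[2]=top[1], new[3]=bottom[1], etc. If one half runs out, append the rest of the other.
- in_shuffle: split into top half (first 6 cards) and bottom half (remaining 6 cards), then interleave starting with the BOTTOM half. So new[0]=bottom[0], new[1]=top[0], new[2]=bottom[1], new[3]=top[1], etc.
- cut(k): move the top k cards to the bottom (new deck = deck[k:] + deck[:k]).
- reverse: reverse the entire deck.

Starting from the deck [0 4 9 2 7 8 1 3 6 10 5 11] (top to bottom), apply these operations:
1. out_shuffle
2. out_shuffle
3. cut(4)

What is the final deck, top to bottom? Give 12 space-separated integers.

After op 1 (out_shuffle): [0 1 4 3 9 6 2 10 7 5 8 11]
After op 2 (out_shuffle): [0 2 1 10 4 7 3 5 9 8 6 11]
After op 3 (cut(4)): [4 7 3 5 9 8 6 11 0 2 1 10]

Answer: 4 7 3 5 9 8 6 11 0 2 1 10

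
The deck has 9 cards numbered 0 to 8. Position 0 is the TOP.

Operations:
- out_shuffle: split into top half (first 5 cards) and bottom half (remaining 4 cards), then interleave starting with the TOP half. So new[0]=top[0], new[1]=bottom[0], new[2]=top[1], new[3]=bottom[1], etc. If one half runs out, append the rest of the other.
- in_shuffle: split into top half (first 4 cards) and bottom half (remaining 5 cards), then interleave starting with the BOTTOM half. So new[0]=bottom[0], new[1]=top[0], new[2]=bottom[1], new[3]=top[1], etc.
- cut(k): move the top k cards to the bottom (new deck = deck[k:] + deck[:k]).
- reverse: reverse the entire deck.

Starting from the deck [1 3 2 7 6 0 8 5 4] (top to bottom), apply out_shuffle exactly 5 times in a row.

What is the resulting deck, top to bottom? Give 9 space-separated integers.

After op 1 (out_shuffle): [1 0 3 8 2 5 7 4 6]
After op 2 (out_shuffle): [1 5 0 7 3 4 8 6 2]
After op 3 (out_shuffle): [1 4 5 8 0 6 7 2 3]
After op 4 (out_shuffle): [1 6 4 7 5 2 8 3 0]
After op 5 (out_shuffle): [1 2 6 8 4 3 7 0 5]

Answer: 1 2 6 8 4 3 7 0 5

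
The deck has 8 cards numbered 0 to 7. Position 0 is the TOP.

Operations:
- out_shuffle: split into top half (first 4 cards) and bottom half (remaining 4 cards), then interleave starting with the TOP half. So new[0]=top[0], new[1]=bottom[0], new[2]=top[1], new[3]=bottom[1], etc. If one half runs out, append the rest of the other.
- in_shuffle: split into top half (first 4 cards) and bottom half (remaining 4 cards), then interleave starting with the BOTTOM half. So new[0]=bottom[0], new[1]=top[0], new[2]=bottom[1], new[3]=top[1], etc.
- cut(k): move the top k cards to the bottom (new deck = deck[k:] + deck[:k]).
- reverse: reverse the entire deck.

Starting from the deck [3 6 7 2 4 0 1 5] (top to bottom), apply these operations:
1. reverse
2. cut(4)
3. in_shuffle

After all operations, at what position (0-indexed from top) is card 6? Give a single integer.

After op 1 (reverse): [5 1 0 4 2 7 6 3]
After op 2 (cut(4)): [2 7 6 3 5 1 0 4]
After op 3 (in_shuffle): [5 2 1 7 0 6 4 3]
Card 6 is at position 5.

Answer: 5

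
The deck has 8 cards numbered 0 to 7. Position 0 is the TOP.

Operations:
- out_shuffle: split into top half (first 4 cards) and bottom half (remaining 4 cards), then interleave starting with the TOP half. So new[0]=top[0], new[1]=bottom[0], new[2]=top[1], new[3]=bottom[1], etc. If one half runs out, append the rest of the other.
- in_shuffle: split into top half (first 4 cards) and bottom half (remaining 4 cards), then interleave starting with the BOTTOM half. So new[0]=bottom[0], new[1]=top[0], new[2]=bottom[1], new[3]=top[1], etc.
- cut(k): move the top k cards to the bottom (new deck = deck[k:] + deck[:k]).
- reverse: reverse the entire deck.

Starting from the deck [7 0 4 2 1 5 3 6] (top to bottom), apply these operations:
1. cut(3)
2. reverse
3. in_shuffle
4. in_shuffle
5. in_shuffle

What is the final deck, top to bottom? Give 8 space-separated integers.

Answer: 2 1 5 3 6 7 0 4

Derivation:
After op 1 (cut(3)): [2 1 5 3 6 7 0 4]
After op 2 (reverse): [4 0 7 6 3 5 1 2]
After op 3 (in_shuffle): [3 4 5 0 1 7 2 6]
After op 4 (in_shuffle): [1 3 7 4 2 5 6 0]
After op 5 (in_shuffle): [2 1 5 3 6 7 0 4]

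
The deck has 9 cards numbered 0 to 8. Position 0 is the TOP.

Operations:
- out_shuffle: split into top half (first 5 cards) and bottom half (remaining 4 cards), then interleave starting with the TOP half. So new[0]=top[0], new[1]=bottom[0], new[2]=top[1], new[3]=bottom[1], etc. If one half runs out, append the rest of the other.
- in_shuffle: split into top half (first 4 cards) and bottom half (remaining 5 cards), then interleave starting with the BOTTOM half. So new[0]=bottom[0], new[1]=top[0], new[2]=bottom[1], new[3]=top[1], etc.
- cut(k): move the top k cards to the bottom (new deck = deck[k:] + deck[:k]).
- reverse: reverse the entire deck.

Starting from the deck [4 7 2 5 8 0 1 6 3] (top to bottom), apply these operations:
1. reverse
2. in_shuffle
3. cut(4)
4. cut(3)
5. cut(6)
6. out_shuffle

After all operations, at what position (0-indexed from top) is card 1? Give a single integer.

Answer: 2

Derivation:
After op 1 (reverse): [3 6 1 0 8 5 2 7 4]
After op 2 (in_shuffle): [8 3 5 6 2 1 7 0 4]
After op 3 (cut(4)): [2 1 7 0 4 8 3 5 6]
After op 4 (cut(3)): [0 4 8 3 5 6 2 1 7]
After op 5 (cut(6)): [2 1 7 0 4 8 3 5 6]
After op 6 (out_shuffle): [2 8 1 3 7 5 0 6 4]
Card 1 is at position 2.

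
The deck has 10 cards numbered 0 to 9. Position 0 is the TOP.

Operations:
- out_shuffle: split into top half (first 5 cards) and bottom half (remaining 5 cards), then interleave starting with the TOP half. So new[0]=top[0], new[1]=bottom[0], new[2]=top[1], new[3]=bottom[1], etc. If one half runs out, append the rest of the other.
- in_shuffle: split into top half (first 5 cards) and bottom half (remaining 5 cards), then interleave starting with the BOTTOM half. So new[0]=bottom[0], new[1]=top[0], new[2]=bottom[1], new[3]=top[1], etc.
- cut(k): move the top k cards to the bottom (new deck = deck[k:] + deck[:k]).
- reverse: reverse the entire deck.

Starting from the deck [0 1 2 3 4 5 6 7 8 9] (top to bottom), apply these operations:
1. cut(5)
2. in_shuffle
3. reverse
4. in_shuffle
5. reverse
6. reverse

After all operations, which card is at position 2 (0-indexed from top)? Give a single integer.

Answer: 6

Derivation:
After op 1 (cut(5)): [5 6 7 8 9 0 1 2 3 4]
After op 2 (in_shuffle): [0 5 1 6 2 7 3 8 4 9]
After op 3 (reverse): [9 4 8 3 7 2 6 1 5 0]
After op 4 (in_shuffle): [2 9 6 4 1 8 5 3 0 7]
After op 5 (reverse): [7 0 3 5 8 1 4 6 9 2]
After op 6 (reverse): [2 9 6 4 1 8 5 3 0 7]
Position 2: card 6.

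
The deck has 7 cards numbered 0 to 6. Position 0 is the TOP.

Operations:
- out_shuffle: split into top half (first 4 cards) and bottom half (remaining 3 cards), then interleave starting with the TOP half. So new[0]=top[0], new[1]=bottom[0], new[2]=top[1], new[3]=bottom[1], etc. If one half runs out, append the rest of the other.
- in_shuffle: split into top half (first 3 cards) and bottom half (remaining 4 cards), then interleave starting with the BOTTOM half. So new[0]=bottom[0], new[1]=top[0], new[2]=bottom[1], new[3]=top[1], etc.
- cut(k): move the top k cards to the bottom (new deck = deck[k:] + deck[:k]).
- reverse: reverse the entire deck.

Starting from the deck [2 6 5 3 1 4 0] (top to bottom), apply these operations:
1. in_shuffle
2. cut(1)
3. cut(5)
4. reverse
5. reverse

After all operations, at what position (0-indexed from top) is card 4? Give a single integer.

Answer: 5

Derivation:
After op 1 (in_shuffle): [3 2 1 6 4 5 0]
After op 2 (cut(1)): [2 1 6 4 5 0 3]
After op 3 (cut(5)): [0 3 2 1 6 4 5]
After op 4 (reverse): [5 4 6 1 2 3 0]
After op 5 (reverse): [0 3 2 1 6 4 5]
Card 4 is at position 5.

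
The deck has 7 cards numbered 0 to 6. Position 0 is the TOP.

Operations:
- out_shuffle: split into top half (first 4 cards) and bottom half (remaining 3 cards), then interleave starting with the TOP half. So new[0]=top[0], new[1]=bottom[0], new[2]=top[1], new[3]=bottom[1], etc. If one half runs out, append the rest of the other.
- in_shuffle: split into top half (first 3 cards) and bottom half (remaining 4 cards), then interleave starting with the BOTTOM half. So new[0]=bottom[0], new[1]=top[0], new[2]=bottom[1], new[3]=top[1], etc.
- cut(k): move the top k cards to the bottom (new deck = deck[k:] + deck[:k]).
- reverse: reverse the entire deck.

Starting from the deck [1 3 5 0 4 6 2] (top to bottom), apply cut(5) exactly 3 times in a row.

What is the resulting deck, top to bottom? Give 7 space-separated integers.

After op 1 (cut(5)): [6 2 1 3 5 0 4]
After op 2 (cut(5)): [0 4 6 2 1 3 5]
After op 3 (cut(5)): [3 5 0 4 6 2 1]

Answer: 3 5 0 4 6 2 1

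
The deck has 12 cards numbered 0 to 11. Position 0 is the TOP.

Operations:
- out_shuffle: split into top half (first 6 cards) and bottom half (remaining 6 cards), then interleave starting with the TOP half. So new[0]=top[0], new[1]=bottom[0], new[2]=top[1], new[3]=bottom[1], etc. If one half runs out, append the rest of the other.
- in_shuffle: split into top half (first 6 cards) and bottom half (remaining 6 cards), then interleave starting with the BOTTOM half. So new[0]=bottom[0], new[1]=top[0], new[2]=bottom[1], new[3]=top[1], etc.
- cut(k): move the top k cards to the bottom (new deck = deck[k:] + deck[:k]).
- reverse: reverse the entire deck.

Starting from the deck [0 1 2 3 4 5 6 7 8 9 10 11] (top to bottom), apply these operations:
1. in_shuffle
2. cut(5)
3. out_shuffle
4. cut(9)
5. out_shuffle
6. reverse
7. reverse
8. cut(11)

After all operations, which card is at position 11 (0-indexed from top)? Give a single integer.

Answer: 9

Derivation:
After op 1 (in_shuffle): [6 0 7 1 8 2 9 3 10 4 11 5]
After op 2 (cut(5)): [2 9 3 10 4 11 5 6 0 7 1 8]
After op 3 (out_shuffle): [2 5 9 6 3 0 10 7 4 1 11 8]
After op 4 (cut(9)): [1 11 8 2 5 9 6 3 0 10 7 4]
After op 5 (out_shuffle): [1 6 11 3 8 0 2 10 5 7 9 4]
After op 6 (reverse): [4 9 7 5 10 2 0 8 3 11 6 1]
After op 7 (reverse): [1 6 11 3 8 0 2 10 5 7 9 4]
After op 8 (cut(11)): [4 1 6 11 3 8 0 2 10 5 7 9]
Position 11: card 9.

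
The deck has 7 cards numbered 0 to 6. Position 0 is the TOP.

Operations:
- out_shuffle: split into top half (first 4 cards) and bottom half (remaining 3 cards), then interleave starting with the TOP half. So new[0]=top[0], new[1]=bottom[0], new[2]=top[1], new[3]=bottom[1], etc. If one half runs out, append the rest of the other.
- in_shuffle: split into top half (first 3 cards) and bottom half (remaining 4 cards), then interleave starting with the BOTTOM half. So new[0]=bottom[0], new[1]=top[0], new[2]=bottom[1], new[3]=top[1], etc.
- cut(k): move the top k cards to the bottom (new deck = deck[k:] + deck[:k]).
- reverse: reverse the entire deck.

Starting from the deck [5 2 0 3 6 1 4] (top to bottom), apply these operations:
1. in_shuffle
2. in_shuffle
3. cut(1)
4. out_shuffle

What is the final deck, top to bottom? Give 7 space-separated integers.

Answer: 3 6 1 4 5 2 0

Derivation:
After op 1 (in_shuffle): [3 5 6 2 1 0 4]
After op 2 (in_shuffle): [2 3 1 5 0 6 4]
After op 3 (cut(1)): [3 1 5 0 6 4 2]
After op 4 (out_shuffle): [3 6 1 4 5 2 0]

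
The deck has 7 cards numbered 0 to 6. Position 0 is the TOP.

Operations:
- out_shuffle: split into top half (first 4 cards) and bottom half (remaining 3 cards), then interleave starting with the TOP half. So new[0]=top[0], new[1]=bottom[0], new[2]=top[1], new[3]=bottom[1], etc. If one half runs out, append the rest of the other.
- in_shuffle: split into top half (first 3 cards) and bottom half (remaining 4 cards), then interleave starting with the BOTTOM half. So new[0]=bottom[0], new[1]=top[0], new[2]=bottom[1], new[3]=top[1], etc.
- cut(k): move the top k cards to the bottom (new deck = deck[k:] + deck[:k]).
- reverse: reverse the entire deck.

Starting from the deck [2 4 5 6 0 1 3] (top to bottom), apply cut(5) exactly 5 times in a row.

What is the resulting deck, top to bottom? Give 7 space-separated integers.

Answer: 0 1 3 2 4 5 6

Derivation:
After op 1 (cut(5)): [1 3 2 4 5 6 0]
After op 2 (cut(5)): [6 0 1 3 2 4 5]
After op 3 (cut(5)): [4 5 6 0 1 3 2]
After op 4 (cut(5)): [3 2 4 5 6 0 1]
After op 5 (cut(5)): [0 1 3 2 4 5 6]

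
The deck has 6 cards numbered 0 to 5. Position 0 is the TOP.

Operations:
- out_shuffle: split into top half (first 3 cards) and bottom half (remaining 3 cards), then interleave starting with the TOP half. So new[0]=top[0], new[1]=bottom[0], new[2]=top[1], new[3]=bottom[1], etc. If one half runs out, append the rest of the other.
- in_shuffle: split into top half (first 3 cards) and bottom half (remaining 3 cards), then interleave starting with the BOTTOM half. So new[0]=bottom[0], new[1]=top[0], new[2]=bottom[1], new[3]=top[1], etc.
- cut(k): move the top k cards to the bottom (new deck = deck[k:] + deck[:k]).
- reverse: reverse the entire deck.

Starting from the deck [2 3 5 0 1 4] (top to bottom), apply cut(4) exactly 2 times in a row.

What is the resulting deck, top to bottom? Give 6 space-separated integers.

After op 1 (cut(4)): [1 4 2 3 5 0]
After op 2 (cut(4)): [5 0 1 4 2 3]

Answer: 5 0 1 4 2 3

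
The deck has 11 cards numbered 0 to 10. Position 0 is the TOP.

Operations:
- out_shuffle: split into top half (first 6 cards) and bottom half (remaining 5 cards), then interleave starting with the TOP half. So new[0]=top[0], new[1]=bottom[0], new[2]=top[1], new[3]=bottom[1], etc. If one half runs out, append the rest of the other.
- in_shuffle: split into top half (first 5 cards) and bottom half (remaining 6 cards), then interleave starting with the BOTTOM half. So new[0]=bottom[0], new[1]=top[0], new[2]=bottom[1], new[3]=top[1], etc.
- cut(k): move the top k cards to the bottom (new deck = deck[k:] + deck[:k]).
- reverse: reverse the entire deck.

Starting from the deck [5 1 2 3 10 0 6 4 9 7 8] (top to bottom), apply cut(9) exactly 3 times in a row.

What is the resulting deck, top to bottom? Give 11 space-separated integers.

Answer: 0 6 4 9 7 8 5 1 2 3 10

Derivation:
After op 1 (cut(9)): [7 8 5 1 2 3 10 0 6 4 9]
After op 2 (cut(9)): [4 9 7 8 5 1 2 3 10 0 6]
After op 3 (cut(9)): [0 6 4 9 7 8 5 1 2 3 10]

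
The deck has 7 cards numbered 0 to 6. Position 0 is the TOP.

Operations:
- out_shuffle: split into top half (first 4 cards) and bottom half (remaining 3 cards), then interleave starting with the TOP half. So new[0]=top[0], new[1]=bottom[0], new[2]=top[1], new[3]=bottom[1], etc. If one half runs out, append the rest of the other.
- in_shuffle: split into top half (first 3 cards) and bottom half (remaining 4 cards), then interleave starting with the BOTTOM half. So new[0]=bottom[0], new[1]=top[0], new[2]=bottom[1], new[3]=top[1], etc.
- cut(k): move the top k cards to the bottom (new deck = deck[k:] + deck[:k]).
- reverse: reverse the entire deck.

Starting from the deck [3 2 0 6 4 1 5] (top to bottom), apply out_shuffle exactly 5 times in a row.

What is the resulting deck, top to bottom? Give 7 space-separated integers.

Answer: 3 0 4 5 2 6 1

Derivation:
After op 1 (out_shuffle): [3 4 2 1 0 5 6]
After op 2 (out_shuffle): [3 0 4 5 2 6 1]
After op 3 (out_shuffle): [3 2 0 6 4 1 5]
After op 4 (out_shuffle): [3 4 2 1 0 5 6]
After op 5 (out_shuffle): [3 0 4 5 2 6 1]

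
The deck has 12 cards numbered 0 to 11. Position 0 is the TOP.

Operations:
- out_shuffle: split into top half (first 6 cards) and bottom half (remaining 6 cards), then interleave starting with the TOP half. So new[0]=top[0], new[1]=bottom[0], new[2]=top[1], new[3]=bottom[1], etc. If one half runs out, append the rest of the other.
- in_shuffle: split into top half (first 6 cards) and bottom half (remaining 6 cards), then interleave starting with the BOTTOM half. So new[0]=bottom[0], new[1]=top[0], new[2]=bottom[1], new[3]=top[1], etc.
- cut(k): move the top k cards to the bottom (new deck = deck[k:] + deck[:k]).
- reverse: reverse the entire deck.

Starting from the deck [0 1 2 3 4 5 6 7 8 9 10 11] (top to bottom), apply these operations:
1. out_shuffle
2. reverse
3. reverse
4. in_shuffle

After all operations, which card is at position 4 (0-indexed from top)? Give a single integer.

After op 1 (out_shuffle): [0 6 1 7 2 8 3 9 4 10 5 11]
After op 2 (reverse): [11 5 10 4 9 3 8 2 7 1 6 0]
After op 3 (reverse): [0 6 1 7 2 8 3 9 4 10 5 11]
After op 4 (in_shuffle): [3 0 9 6 4 1 10 7 5 2 11 8]
Position 4: card 4.

Answer: 4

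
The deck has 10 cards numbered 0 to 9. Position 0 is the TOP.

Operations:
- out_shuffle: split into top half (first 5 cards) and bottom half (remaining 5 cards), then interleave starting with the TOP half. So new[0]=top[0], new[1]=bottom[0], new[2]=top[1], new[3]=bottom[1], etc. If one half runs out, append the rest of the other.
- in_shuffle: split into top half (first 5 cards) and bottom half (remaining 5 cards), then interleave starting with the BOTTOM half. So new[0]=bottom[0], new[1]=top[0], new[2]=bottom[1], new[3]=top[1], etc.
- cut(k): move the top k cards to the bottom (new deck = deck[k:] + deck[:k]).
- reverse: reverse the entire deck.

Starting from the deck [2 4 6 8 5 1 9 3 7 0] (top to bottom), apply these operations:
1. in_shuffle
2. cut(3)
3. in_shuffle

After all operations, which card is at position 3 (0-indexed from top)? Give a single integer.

After op 1 (in_shuffle): [1 2 9 4 3 6 7 8 0 5]
After op 2 (cut(3)): [4 3 6 7 8 0 5 1 2 9]
After op 3 (in_shuffle): [0 4 5 3 1 6 2 7 9 8]
Position 3: card 3.

Answer: 3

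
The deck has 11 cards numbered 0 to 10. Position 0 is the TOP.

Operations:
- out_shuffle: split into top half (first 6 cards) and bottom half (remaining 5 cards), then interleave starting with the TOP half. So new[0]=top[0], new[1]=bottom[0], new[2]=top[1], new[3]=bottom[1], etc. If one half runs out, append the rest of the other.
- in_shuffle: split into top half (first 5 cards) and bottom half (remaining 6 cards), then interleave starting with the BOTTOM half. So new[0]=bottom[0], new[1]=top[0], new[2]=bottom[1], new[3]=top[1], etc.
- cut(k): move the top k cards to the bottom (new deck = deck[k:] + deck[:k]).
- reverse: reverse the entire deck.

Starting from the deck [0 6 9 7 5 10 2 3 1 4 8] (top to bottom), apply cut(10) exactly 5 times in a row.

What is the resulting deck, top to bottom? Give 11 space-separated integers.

After op 1 (cut(10)): [8 0 6 9 7 5 10 2 3 1 4]
After op 2 (cut(10)): [4 8 0 6 9 7 5 10 2 3 1]
After op 3 (cut(10)): [1 4 8 0 6 9 7 5 10 2 3]
After op 4 (cut(10)): [3 1 4 8 0 6 9 7 5 10 2]
After op 5 (cut(10)): [2 3 1 4 8 0 6 9 7 5 10]

Answer: 2 3 1 4 8 0 6 9 7 5 10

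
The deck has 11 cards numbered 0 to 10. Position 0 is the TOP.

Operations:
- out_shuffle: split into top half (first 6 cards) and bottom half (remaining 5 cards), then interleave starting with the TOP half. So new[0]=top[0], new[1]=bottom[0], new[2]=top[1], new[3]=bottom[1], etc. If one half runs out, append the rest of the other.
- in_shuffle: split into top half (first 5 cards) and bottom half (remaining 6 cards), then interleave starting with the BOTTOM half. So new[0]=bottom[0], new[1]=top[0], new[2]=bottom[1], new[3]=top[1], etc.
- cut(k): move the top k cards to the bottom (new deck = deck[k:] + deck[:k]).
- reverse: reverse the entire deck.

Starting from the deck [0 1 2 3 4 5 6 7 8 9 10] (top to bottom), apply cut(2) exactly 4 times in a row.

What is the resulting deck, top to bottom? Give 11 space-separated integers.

After op 1 (cut(2)): [2 3 4 5 6 7 8 9 10 0 1]
After op 2 (cut(2)): [4 5 6 7 8 9 10 0 1 2 3]
After op 3 (cut(2)): [6 7 8 9 10 0 1 2 3 4 5]
After op 4 (cut(2)): [8 9 10 0 1 2 3 4 5 6 7]

Answer: 8 9 10 0 1 2 3 4 5 6 7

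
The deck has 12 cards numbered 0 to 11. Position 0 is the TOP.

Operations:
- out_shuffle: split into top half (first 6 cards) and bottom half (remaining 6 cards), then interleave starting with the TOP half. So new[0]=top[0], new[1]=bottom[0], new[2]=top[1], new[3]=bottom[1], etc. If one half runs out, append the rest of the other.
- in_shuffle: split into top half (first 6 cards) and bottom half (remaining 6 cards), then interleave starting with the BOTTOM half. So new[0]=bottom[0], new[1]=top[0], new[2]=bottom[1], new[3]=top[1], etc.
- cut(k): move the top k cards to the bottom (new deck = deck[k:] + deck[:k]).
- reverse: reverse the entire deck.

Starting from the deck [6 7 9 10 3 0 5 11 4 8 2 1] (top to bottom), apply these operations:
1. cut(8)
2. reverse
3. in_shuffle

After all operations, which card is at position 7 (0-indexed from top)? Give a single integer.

After op 1 (cut(8)): [4 8 2 1 6 7 9 10 3 0 5 11]
After op 2 (reverse): [11 5 0 3 10 9 7 6 1 2 8 4]
After op 3 (in_shuffle): [7 11 6 5 1 0 2 3 8 10 4 9]
Position 7: card 3.

Answer: 3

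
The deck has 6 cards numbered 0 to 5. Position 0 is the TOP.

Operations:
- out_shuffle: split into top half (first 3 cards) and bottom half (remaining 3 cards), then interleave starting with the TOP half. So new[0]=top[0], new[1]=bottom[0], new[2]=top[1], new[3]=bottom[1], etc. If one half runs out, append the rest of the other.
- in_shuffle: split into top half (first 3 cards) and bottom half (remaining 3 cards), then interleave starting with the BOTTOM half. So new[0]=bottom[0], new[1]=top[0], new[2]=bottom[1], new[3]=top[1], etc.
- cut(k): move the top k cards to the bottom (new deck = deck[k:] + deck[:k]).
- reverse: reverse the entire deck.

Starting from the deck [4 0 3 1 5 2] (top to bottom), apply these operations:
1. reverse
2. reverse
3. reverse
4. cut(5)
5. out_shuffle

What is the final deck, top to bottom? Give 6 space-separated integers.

After op 1 (reverse): [2 5 1 3 0 4]
After op 2 (reverse): [4 0 3 1 5 2]
After op 3 (reverse): [2 5 1 3 0 4]
After op 4 (cut(5)): [4 2 5 1 3 0]
After op 5 (out_shuffle): [4 1 2 3 5 0]

Answer: 4 1 2 3 5 0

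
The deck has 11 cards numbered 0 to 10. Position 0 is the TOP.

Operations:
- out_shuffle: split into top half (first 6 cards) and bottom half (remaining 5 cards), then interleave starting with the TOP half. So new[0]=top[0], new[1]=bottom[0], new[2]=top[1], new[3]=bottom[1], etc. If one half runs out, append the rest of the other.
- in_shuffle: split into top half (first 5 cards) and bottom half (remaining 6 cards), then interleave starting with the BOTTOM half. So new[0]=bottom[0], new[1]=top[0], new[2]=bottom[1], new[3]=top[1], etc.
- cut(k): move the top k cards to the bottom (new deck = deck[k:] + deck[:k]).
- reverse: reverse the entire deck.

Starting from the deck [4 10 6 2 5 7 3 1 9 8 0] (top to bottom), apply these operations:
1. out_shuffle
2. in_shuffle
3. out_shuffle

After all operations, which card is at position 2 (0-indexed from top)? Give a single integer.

Answer: 4

Derivation:
After op 1 (out_shuffle): [4 3 10 1 6 9 2 8 5 0 7]
After op 2 (in_shuffle): [9 4 2 3 8 10 5 1 0 6 7]
After op 3 (out_shuffle): [9 5 4 1 2 0 3 6 8 7 10]
Position 2: card 4.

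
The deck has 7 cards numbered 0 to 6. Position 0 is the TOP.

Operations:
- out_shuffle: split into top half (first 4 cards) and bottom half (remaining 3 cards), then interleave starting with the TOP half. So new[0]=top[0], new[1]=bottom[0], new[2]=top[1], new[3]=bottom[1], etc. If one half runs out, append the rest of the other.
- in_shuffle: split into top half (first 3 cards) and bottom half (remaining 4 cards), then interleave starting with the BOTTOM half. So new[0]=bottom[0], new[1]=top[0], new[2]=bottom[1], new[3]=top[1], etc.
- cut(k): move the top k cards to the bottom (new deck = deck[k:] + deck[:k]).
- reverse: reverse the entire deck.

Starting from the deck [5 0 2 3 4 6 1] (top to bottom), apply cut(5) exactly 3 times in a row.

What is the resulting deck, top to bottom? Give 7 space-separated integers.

Answer: 0 2 3 4 6 1 5

Derivation:
After op 1 (cut(5)): [6 1 5 0 2 3 4]
After op 2 (cut(5)): [3 4 6 1 5 0 2]
After op 3 (cut(5)): [0 2 3 4 6 1 5]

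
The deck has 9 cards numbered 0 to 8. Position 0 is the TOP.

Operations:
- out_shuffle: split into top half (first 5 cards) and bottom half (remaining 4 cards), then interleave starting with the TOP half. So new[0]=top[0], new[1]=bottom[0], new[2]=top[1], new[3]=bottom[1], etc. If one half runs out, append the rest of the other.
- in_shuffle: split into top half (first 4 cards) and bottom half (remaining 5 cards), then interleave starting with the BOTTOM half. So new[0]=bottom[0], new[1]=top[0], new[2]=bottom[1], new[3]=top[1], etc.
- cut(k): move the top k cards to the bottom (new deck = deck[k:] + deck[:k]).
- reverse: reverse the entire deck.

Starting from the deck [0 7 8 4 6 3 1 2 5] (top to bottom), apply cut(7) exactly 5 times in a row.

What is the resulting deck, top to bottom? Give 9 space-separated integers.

After op 1 (cut(7)): [2 5 0 7 8 4 6 3 1]
After op 2 (cut(7)): [3 1 2 5 0 7 8 4 6]
After op 3 (cut(7)): [4 6 3 1 2 5 0 7 8]
After op 4 (cut(7)): [7 8 4 6 3 1 2 5 0]
After op 5 (cut(7)): [5 0 7 8 4 6 3 1 2]

Answer: 5 0 7 8 4 6 3 1 2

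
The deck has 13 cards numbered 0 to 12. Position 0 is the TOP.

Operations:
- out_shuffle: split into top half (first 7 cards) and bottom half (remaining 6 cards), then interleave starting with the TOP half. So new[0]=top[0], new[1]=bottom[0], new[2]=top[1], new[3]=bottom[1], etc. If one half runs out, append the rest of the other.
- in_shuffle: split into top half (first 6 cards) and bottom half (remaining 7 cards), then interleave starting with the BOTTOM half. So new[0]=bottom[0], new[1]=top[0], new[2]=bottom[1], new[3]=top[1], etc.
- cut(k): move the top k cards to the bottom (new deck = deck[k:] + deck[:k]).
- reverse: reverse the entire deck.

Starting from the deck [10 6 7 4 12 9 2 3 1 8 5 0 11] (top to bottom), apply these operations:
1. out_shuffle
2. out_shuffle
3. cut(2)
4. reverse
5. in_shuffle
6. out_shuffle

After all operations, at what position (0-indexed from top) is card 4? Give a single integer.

After op 1 (out_shuffle): [10 3 6 1 7 8 4 5 12 0 9 11 2]
After op 2 (out_shuffle): [10 5 3 12 6 0 1 9 7 11 8 2 4]
After op 3 (cut(2)): [3 12 6 0 1 9 7 11 8 2 4 10 5]
After op 4 (reverse): [5 10 4 2 8 11 7 9 1 0 6 12 3]
After op 5 (in_shuffle): [7 5 9 10 1 4 0 2 6 8 12 11 3]
After op 6 (out_shuffle): [7 2 5 6 9 8 10 12 1 11 4 3 0]
Card 4 is at position 10.

Answer: 10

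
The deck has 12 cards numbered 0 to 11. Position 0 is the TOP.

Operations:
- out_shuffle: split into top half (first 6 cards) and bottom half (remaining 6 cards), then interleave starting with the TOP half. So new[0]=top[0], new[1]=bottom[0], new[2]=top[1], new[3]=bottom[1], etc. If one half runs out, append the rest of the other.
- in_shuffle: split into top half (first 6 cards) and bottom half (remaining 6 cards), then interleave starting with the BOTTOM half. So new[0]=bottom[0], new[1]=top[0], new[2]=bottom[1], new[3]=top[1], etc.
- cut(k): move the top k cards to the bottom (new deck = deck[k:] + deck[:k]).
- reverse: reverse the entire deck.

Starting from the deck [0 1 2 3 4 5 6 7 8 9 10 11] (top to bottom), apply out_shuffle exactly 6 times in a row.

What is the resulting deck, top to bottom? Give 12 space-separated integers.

Answer: 0 5 10 4 9 3 8 2 7 1 6 11

Derivation:
After op 1 (out_shuffle): [0 6 1 7 2 8 3 9 4 10 5 11]
After op 2 (out_shuffle): [0 3 6 9 1 4 7 10 2 5 8 11]
After op 3 (out_shuffle): [0 7 3 10 6 2 9 5 1 8 4 11]
After op 4 (out_shuffle): [0 9 7 5 3 1 10 8 6 4 2 11]
After op 5 (out_shuffle): [0 10 9 8 7 6 5 4 3 2 1 11]
After op 6 (out_shuffle): [0 5 10 4 9 3 8 2 7 1 6 11]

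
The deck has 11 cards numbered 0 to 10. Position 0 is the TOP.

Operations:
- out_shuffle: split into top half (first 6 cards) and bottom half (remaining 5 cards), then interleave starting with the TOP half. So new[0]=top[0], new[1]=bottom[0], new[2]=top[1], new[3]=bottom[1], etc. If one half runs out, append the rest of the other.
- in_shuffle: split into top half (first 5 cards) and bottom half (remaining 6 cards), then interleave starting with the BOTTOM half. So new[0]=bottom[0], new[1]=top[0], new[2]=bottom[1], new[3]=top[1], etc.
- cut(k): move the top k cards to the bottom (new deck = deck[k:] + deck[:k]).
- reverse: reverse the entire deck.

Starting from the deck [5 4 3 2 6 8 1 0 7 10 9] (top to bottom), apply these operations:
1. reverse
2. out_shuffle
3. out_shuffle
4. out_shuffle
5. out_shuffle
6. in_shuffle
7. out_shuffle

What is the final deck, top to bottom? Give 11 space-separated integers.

After op 1 (reverse): [9 10 7 0 1 8 6 2 3 4 5]
After op 2 (out_shuffle): [9 6 10 2 7 3 0 4 1 5 8]
After op 3 (out_shuffle): [9 0 6 4 10 1 2 5 7 8 3]
After op 4 (out_shuffle): [9 2 0 5 6 7 4 8 10 3 1]
After op 5 (out_shuffle): [9 4 2 8 0 10 5 3 6 1 7]
After op 6 (in_shuffle): [10 9 5 4 3 2 6 8 1 0 7]
After op 7 (out_shuffle): [10 6 9 8 5 1 4 0 3 7 2]

Answer: 10 6 9 8 5 1 4 0 3 7 2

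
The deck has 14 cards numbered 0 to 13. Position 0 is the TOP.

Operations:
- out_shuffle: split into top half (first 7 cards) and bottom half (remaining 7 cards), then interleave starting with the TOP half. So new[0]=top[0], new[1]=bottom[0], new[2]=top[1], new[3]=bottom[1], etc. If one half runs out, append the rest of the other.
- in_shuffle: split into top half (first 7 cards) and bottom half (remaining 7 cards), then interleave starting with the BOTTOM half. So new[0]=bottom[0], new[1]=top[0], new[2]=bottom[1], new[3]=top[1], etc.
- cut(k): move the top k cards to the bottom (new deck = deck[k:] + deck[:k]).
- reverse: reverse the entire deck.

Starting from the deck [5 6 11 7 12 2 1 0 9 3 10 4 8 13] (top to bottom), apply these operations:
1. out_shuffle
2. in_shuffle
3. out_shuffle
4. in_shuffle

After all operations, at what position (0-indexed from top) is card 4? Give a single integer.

Answer: 2

Derivation:
After op 1 (out_shuffle): [5 0 6 9 11 3 7 10 12 4 2 8 1 13]
After op 2 (in_shuffle): [10 5 12 0 4 6 2 9 8 11 1 3 13 7]
After op 3 (out_shuffle): [10 9 5 8 12 11 0 1 4 3 6 13 2 7]
After op 4 (in_shuffle): [1 10 4 9 3 5 6 8 13 12 2 11 7 0]
Card 4 is at position 2.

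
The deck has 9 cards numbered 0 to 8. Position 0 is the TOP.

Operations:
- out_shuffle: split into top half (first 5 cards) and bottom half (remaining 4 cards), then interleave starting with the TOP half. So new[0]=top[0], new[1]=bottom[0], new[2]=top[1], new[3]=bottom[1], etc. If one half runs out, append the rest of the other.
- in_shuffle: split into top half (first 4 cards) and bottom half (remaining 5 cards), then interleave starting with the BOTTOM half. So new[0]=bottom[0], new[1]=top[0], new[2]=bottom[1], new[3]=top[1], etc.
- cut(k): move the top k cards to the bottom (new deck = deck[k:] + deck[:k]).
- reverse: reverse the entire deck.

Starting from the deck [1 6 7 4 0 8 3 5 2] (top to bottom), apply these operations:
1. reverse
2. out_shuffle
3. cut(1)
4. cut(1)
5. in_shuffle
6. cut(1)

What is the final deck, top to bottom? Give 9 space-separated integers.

Answer: 5 1 7 0 3 2 6 4 8

Derivation:
After op 1 (reverse): [2 5 3 8 0 4 7 6 1]
After op 2 (out_shuffle): [2 4 5 7 3 6 8 1 0]
After op 3 (cut(1)): [4 5 7 3 6 8 1 0 2]
After op 4 (cut(1)): [5 7 3 6 8 1 0 2 4]
After op 5 (in_shuffle): [8 5 1 7 0 3 2 6 4]
After op 6 (cut(1)): [5 1 7 0 3 2 6 4 8]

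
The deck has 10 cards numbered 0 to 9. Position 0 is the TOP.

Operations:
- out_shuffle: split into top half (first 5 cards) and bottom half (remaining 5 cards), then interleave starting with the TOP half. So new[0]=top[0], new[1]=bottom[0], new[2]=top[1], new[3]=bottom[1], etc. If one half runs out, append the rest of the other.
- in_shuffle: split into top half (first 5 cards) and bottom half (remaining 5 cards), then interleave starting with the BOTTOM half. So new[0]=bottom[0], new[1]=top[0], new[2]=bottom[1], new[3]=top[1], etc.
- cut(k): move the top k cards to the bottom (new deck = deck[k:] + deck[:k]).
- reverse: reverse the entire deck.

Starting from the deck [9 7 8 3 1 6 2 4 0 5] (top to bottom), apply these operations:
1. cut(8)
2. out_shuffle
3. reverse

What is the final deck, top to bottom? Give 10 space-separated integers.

After op 1 (cut(8)): [0 5 9 7 8 3 1 6 2 4]
After op 2 (out_shuffle): [0 3 5 1 9 6 7 2 8 4]
After op 3 (reverse): [4 8 2 7 6 9 1 5 3 0]

Answer: 4 8 2 7 6 9 1 5 3 0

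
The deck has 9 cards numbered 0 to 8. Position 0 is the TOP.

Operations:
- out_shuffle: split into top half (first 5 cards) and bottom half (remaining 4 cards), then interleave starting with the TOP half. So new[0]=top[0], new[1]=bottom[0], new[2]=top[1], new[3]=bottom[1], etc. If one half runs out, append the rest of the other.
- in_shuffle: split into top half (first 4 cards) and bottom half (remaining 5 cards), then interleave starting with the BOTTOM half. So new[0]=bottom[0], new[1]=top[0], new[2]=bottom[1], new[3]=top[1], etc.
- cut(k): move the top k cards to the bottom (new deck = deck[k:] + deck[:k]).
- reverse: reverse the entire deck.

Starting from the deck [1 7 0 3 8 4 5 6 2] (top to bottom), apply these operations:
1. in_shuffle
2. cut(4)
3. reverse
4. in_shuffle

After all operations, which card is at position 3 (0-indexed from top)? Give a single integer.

After op 1 (in_shuffle): [8 1 4 7 5 0 6 3 2]
After op 2 (cut(4)): [5 0 6 3 2 8 1 4 7]
After op 3 (reverse): [7 4 1 8 2 3 6 0 5]
After op 4 (in_shuffle): [2 7 3 4 6 1 0 8 5]
Position 3: card 4.

Answer: 4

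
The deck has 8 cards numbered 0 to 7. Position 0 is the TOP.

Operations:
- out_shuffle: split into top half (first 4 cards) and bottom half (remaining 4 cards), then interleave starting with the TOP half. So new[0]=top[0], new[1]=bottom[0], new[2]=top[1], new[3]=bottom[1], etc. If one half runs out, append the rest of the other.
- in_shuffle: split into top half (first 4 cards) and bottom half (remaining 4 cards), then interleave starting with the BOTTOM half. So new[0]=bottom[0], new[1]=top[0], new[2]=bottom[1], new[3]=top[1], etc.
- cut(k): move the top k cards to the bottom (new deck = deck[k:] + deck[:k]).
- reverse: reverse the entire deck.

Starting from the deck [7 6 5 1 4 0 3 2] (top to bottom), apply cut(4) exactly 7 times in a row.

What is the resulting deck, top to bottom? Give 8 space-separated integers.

Answer: 4 0 3 2 7 6 5 1

Derivation:
After op 1 (cut(4)): [4 0 3 2 7 6 5 1]
After op 2 (cut(4)): [7 6 5 1 4 0 3 2]
After op 3 (cut(4)): [4 0 3 2 7 6 5 1]
After op 4 (cut(4)): [7 6 5 1 4 0 3 2]
After op 5 (cut(4)): [4 0 3 2 7 6 5 1]
After op 6 (cut(4)): [7 6 5 1 4 0 3 2]
After op 7 (cut(4)): [4 0 3 2 7 6 5 1]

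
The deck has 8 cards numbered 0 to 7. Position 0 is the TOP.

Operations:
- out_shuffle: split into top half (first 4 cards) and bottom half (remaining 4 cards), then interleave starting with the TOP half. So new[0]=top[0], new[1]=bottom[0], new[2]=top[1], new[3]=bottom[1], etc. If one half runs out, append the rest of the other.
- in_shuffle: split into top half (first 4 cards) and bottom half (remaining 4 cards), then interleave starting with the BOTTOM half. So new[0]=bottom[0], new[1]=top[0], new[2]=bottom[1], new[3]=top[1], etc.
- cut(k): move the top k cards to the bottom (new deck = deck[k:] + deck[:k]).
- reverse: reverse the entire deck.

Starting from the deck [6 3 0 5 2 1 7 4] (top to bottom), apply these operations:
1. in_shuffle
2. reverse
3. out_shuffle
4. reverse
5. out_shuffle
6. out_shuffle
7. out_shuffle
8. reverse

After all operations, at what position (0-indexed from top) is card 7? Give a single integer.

Answer: 6

Derivation:
After op 1 (in_shuffle): [2 6 1 3 7 0 4 5]
After op 2 (reverse): [5 4 0 7 3 1 6 2]
After op 3 (out_shuffle): [5 3 4 1 0 6 7 2]
After op 4 (reverse): [2 7 6 0 1 4 3 5]
After op 5 (out_shuffle): [2 1 7 4 6 3 0 5]
After op 6 (out_shuffle): [2 6 1 3 7 0 4 5]
After op 7 (out_shuffle): [2 7 6 0 1 4 3 5]
After op 8 (reverse): [5 3 4 1 0 6 7 2]
Card 7 is at position 6.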